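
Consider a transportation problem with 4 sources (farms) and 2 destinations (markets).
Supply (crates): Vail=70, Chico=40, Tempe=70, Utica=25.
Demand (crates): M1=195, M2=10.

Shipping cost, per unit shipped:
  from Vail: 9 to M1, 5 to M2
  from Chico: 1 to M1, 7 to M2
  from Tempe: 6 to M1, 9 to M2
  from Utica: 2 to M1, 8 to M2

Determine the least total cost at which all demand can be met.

One minimum-cost allocation:
  Vail→M1: 60 × 9 = 540
  Vail→M2: 10 × 5 = 50
  Chico→M1: 40 × 1 = 40
  Tempe→M1: 70 × 6 = 420
  Utica→M1: 25 × 2 = 50
Total = 540 + 50 + 40 + 420 + 50 = 1100.

1100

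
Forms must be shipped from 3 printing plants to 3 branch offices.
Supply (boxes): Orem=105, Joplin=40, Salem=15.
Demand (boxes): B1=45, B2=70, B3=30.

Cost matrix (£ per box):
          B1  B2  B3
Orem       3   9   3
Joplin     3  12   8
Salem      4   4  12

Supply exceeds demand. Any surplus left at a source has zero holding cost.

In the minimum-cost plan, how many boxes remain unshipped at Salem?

An optimal plan:
  Orem->B1: 5 boxes
  Orem->B2: 55 boxes
  Orem->B3: 30 boxes
  Joplin->B1: 40 boxes
  Salem->B2: 15 boxes
Total cost = £780.
Salem ships 15 of its 15, leaving 0.

0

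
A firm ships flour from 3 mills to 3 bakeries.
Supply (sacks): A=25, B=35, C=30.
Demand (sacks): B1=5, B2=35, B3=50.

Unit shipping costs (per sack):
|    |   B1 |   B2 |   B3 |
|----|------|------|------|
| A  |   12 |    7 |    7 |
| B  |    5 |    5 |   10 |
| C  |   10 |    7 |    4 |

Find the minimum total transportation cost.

470

An optimal shipping plan:
  A–B2: 5 × 7 = 35
  A–B3: 20 × 7 = 140
  B–B1: 5 × 5 = 25
  B–B2: 30 × 5 = 150
  C–B3: 30 × 4 = 120
Total = 35 + 140 + 25 + 150 + 120 = 470.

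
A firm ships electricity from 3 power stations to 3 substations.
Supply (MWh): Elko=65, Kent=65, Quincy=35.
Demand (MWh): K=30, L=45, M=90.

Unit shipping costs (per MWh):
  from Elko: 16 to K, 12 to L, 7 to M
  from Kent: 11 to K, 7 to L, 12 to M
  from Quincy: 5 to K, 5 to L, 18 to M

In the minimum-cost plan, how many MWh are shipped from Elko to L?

0

The minimum-cost plan:
  Elko->M: 65 × 7 = 455
  Kent->L: 40 × 7 = 280
  Kent->M: 25 × 12 = 300
  Quincy->K: 30 × 5 = 150
  Quincy->L: 5 × 5 = 25
Total cost = 1210.
The route Elko→L is not used.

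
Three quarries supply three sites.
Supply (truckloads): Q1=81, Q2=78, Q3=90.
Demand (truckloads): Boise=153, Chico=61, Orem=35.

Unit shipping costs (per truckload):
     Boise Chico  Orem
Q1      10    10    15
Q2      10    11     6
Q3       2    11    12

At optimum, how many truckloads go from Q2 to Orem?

Solving gives:
  Q1->Boise: 20 × 10 = 200
  Q1->Chico: 61 × 10 = 610
  Q2->Boise: 43 × 10 = 430
  Q2->Orem: 35 × 6 = 210
  Q3->Boise: 90 × 2 = 180
Total cost = 1630.
So Q2→Orem carries 35 truckloads.

35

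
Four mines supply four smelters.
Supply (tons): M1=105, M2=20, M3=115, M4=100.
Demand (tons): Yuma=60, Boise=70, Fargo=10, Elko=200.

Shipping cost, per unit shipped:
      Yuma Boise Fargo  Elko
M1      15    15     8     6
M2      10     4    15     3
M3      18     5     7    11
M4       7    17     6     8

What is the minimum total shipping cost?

One minimum-cost allocation:
  M1 to Elko: 105 × 6 = 630
  M2 to Elko: 20 × 3 = 60
  M3 to Boise: 70 × 5 = 350
  M3 to Fargo: 10 × 7 = 70
  M3 to Elko: 35 × 11 = 385
  M4 to Yuma: 60 × 7 = 420
  M4 to Elko: 40 × 8 = 320
Total = 630 + 60 + 350 + 70 + 385 + 420 + 320 = 2235.
(Supply check: M1 ships 105; M2 ships 20; M3 ships 115; M4 ships 100.)

2235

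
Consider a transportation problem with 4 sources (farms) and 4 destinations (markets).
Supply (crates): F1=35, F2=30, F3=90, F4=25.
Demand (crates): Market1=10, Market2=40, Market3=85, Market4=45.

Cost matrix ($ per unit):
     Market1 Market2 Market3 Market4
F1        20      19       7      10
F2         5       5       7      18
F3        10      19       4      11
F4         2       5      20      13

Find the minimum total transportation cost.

One minimum-cost allocation:
  F1–Market4: 35 crates
  F2–Market2: 30 crates
  F3–Market3: 85 crates
  F3–Market4: 5 crates
  F4–Market1: 10 crates
  F4–Market2: 10 crates
  F4–Market4: 5 crates
Total cost = $1030.

1030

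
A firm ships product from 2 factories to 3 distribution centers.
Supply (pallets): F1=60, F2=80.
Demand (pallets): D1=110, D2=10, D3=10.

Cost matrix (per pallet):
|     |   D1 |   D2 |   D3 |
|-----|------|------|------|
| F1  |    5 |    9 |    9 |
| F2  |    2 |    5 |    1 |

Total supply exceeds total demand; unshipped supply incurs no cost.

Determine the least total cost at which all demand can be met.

A cheapest plan:
  F1–D1: 50 × 5 = 250
  F2–D1: 60 × 2 = 120
  F2–D2: 10 × 5 = 50
  F2–D3: 10 × 1 = 10
Total = 250 + 120 + 50 + 10 = 430.

430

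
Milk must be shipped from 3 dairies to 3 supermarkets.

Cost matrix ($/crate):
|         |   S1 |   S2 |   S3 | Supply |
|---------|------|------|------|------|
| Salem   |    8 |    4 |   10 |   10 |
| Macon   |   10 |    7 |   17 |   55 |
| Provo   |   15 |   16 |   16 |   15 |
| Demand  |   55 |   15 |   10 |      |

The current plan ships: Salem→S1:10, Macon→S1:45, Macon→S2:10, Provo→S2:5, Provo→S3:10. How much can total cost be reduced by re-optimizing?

30

Current plan cost = 10·8 + 45·10 + 10·7 + 5·16 + 10·16 = $840.
Optimal plan:
  Salem to S2: 10 crates
  Macon to S1: 50 crates
  Macon to S2: 5 crates
  Provo to S1: 5 crates
  Provo to S3: 10 crates
Optimal cost = $810.
Saving = 840 − 810 = $30.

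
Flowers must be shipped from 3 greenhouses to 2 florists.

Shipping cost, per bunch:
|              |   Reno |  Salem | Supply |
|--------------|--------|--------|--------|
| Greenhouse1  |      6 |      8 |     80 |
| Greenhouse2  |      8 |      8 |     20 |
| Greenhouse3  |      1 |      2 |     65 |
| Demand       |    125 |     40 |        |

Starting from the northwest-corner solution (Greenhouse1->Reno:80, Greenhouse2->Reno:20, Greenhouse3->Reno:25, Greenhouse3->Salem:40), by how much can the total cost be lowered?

Current plan cost = 80·6 + 20·8 + 25·1 + 40·2 = 745.
Optimal plan:
  Greenhouse1→Reno: 80 × 6 = 480
  Greenhouse2→Salem: 20 × 8 = 160
  Greenhouse3→Reno: 45 × 1 = 45
  Greenhouse3→Salem: 20 × 2 = 40
Optimal cost = 725.
Saving = 745 − 725 = 20.

20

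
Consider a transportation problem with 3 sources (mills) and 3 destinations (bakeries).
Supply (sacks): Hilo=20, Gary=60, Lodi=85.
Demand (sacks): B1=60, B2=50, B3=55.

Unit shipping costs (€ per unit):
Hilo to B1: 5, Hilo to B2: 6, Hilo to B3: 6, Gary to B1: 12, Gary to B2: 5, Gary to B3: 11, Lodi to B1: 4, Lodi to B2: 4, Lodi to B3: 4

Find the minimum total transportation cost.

800

One minimum-cost allocation:
  Hilo→B1: 20 × €5 = €100
  Gary→B2: 50 × €5 = €250
  Gary→B3: 10 × €11 = €110
  Lodi→B1: 40 × €4 = €160
  Lodi→B3: 45 × €4 = €180
Total = 100 + 250 + 110 + 160 + 180 = €800.
(Supply check: Hilo ships 20; Gary ships 60; Lodi ships 85.)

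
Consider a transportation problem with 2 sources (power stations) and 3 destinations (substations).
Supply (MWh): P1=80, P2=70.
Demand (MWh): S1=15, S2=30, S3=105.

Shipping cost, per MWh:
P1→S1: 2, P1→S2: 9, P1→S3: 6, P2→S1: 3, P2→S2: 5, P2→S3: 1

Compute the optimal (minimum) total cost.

An optimal shipping plan:
  P1 to S1: 15 MWh
  P1 to S2: 30 MWh
  P1 to S3: 35 MWh
  P2 to S3: 70 MWh
Total cost = 580.

580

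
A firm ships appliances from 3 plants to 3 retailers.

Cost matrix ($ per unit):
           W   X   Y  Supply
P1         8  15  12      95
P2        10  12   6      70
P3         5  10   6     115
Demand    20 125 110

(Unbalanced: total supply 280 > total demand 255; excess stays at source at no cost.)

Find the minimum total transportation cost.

Optimal allocation:
  P1 to W: 20 × $8 = $160
  P1 to X: 50 × $15 = $750
  P2 to Y: 70 × $6 = $420
  P3 to X: 75 × $10 = $750
  P3 to Y: 40 × $6 = $240
Total = 160 + 750 + 420 + 750 + 240 = $2320.
(Supply check: P1 ships 70; P2 ships 70; P3 ships 115.)

2320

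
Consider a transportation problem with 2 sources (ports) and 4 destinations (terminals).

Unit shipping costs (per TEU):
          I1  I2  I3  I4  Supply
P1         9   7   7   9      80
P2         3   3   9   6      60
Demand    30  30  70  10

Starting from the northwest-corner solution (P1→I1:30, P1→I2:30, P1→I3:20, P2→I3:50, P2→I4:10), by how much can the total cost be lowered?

370

Current plan cost = 30·9 + 30·7 + 20·7 + 50·9 + 10·6 = 1130.
Optimal plan:
  P1–I3: 70 × 7 = 490
  P1–I4: 10 × 9 = 90
  P2–I1: 30 × 3 = 90
  P2–I2: 30 × 3 = 90
Optimal cost = 760.
Saving = 1130 − 760 = 370.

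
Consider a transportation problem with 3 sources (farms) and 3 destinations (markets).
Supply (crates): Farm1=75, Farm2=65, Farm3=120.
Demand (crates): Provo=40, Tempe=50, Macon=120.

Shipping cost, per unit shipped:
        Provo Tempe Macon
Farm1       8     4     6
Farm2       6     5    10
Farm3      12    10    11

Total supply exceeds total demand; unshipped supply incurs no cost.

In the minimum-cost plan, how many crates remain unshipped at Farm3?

An optimal plan:
  Farm1 to Tempe: 25 × 4 = 100
  Farm1 to Macon: 50 × 6 = 300
  Farm2 to Provo: 40 × 6 = 240
  Farm2 to Tempe: 25 × 5 = 125
  Farm3 to Macon: 70 × 11 = 770
Total cost = 1535.
Farm3 ships 70 of its 120, leaving 50.

50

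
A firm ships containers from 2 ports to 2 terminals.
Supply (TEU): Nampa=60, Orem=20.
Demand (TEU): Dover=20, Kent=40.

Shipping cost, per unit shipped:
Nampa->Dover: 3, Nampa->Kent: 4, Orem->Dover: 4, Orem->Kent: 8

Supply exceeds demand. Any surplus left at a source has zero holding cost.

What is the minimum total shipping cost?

An optimal shipping plan:
  Nampa to Dover: 20 × 3 = 60
  Nampa to Kent: 40 × 4 = 160
Total = 60 + 160 = 220.

220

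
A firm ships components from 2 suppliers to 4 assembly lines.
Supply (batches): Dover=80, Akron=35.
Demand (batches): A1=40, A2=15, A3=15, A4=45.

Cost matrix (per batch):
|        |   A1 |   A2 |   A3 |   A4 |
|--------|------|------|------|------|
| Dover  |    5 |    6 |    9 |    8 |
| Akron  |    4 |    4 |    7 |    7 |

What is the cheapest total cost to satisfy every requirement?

720

An optimal shipping plan:
  Dover–A1: 35 × 5 = 175
  Dover–A4: 45 × 8 = 360
  Akron–A1: 5 × 4 = 20
  Akron–A2: 15 × 4 = 60
  Akron–A3: 15 × 7 = 105
Total = 175 + 360 + 20 + 60 + 105 = 720.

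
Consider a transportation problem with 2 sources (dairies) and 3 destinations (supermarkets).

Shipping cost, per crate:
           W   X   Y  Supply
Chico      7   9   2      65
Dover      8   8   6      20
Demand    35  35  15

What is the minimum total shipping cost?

Optimal allocation:
  Chico to W: 35 × 7 = 245
  Chico to X: 15 × 9 = 135
  Chico to Y: 15 × 2 = 30
  Dover to X: 20 × 8 = 160
Total = 245 + 135 + 30 + 160 = 570.
(Supply check: Chico ships 65; Dover ships 20.)

570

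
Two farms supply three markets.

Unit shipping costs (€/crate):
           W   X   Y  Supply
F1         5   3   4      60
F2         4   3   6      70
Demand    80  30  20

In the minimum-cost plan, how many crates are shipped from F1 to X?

30

Optimal shipments:
  F1 to W: 10 × €5 = €50
  F1 to X: 30 × €3 = €90
  F1 to Y: 20 × €4 = €80
  F2 to W: 70 × €4 = €280
Total cost = €500.
So F1→X carries 30 crates.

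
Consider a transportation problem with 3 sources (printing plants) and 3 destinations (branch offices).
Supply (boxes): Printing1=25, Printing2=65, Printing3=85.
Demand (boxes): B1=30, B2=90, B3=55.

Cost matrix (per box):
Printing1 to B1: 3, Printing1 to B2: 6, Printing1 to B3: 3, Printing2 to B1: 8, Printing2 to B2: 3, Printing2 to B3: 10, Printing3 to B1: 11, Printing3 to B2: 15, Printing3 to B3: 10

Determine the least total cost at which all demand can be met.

An optimal shipping plan:
  Printing1–B2: 25 × 6 = 150
  Printing2–B2: 65 × 3 = 195
  Printing3–B1: 30 × 11 = 330
  Printing3–B3: 55 × 10 = 550
Total = 150 + 195 + 330 + 550 = 1225.
(Supply check: Printing1 ships 25; Printing2 ships 65; Printing3 ships 85.)

1225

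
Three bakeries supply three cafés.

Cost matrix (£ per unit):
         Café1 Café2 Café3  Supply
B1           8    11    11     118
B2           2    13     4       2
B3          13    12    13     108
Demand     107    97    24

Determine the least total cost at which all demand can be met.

2292

Optimal allocation:
  B1–Café1: 107 trays
  B1–Café3: 11 trays
  B2–Café3: 2 trays
  B3–Café2: 97 trays
  B3–Café3: 11 trays
Total cost = £2292.
(Supply check: B1 ships 118; B2 ships 2; B3 ships 108.)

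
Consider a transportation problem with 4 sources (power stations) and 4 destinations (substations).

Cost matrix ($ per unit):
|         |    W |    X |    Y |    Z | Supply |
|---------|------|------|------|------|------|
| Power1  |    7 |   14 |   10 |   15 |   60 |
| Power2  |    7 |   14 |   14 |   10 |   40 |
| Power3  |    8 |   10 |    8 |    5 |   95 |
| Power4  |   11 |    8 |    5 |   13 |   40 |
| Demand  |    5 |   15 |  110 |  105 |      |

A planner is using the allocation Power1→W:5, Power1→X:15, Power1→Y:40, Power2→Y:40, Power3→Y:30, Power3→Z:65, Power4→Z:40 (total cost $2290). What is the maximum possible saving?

Current plan cost = 5·7 + 15·14 + 40·10 + 40·14 + 30·8 + 65·5 + 40·13 = $2290.
Optimal plan:
  Power1 to Y: 60 MWh
  Power2 to W: 5 MWh
  Power2 to X: 15 MWh
  Power2 to Z: 20 MWh
  Power3 to Y: 10 MWh
  Power3 to Z: 85 MWh
  Power4 to Y: 40 MWh
Optimal cost = $1750.
Saving = 2290 − 1750 = $540.

540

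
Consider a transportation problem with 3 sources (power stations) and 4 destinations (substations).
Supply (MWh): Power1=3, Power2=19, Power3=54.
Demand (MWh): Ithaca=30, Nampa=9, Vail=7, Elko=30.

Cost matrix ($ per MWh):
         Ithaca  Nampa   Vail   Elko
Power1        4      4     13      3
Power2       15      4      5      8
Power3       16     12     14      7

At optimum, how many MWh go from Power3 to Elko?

30

Optimal shipments:
  Power1->Ithaca: 3 × $4 = $12
  Power2->Ithaca: 3 × $15 = $45
  Power2->Nampa: 9 × $4 = $36
  Power2->Vail: 7 × $5 = $35
  Power3->Ithaca: 24 × $16 = $384
  Power3->Elko: 30 × $7 = $210
Total cost = $722.
So Power3→Elko carries 30 MWh.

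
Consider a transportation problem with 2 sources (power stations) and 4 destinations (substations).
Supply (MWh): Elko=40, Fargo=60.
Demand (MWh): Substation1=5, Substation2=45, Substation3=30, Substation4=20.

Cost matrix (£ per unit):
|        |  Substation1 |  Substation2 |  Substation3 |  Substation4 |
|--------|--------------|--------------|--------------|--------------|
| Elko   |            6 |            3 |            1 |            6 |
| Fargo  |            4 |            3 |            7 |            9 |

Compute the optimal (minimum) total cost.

335

A cheapest plan:
  Elko->Substation3: 30 MWh
  Elko->Substation4: 10 MWh
  Fargo->Substation1: 5 MWh
  Fargo->Substation2: 45 MWh
  Fargo->Substation4: 10 MWh
Total cost = £335.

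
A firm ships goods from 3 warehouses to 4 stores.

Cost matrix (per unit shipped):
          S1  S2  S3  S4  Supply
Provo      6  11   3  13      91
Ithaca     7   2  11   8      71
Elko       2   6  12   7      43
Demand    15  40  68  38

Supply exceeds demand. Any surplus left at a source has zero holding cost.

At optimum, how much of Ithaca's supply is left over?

21

Minimum-cost shipments:
  Provo->S3: 68 × 3 = 204
  Ithaca->S2: 40 × 2 = 80
  Ithaca->S4: 10 × 8 = 80
  Elko->S1: 15 × 2 = 30
  Elko->S4: 28 × 7 = 196
Total cost = 590.
Ithaca ships 50 of its 71, leaving 21.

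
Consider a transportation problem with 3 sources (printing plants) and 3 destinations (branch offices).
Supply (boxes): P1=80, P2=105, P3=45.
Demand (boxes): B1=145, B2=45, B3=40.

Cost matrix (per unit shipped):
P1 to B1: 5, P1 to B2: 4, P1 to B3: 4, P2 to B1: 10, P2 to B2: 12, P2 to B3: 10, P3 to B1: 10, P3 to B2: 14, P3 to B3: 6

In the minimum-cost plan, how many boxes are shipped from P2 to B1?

105

The minimum-cost plan:
  P1->B1: 35 × 5 = 175
  P1->B2: 45 × 4 = 180
  P2->B1: 105 × 10 = 1050
  P3->B1: 5 × 10 = 50
  P3->B3: 40 × 6 = 240
Total cost = 1695.
So P2→B1 carries 105 boxes.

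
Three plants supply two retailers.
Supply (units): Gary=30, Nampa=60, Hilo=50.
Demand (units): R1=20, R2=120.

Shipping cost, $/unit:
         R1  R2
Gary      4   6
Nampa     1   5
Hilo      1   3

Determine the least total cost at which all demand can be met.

A cheapest plan:
  Gary–R2: 30 × $6 = $180
  Nampa–R1: 20 × $1 = $20
  Nampa–R2: 40 × $5 = $200
  Hilo–R2: 50 × $3 = $150
Total = 180 + 20 + 200 + 150 = $550.
(Supply check: Gary ships 30; Nampa ships 60; Hilo ships 50.)

550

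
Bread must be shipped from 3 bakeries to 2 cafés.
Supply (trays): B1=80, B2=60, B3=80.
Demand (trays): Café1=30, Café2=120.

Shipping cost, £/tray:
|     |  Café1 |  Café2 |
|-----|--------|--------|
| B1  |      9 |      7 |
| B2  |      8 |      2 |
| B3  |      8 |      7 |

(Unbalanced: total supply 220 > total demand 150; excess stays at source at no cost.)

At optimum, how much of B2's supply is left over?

0

Minimum-cost shipments:
  B1 to Café2: 60 × £7 = £420
  B2 to Café2: 60 × £2 = £120
  B3 to Café1: 30 × £8 = £240
Total cost = £780.
B2 ships 60 of its 60, leaving 0.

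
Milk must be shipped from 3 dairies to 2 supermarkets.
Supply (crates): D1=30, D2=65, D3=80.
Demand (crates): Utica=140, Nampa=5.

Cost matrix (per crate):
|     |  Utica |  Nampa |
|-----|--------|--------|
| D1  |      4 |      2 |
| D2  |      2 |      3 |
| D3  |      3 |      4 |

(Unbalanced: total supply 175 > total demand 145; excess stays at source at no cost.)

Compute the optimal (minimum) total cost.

Optimal allocation:
  D1→Nampa: 5 crates
  D2→Utica: 65 crates
  D3→Utica: 75 crates
Total cost = 365.
(Supply check: D1 ships 5; D2 ships 65; D3 ships 75.)

365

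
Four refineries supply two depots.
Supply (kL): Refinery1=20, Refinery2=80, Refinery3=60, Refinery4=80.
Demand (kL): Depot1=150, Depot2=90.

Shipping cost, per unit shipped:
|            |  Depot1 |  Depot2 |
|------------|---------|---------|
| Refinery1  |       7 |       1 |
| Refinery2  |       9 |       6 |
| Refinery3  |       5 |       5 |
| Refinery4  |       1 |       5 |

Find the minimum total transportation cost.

An optimal shipping plan:
  Refinery1 to Depot2: 20 × 1 = 20
  Refinery2 to Depot1: 10 × 9 = 90
  Refinery2 to Depot2: 70 × 6 = 420
  Refinery3 to Depot1: 60 × 5 = 300
  Refinery4 to Depot1: 80 × 1 = 80
Total = 20 + 90 + 420 + 300 + 80 = 910.
(Supply check: Refinery1 ships 20; Refinery2 ships 80; Refinery3 ships 60; Refinery4 ships 80.)

910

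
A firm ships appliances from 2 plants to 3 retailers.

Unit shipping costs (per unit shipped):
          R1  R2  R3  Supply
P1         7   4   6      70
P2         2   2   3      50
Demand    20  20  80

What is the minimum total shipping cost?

An optimal shipping plan:
  P1->R2: 20 × 4 = 80
  P1->R3: 50 × 6 = 300
  P2->R1: 20 × 2 = 40
  P2->R3: 30 × 3 = 90
Total = 80 + 300 + 40 + 90 = 510.
(Supply check: P1 ships 70; P2 ships 50.)

510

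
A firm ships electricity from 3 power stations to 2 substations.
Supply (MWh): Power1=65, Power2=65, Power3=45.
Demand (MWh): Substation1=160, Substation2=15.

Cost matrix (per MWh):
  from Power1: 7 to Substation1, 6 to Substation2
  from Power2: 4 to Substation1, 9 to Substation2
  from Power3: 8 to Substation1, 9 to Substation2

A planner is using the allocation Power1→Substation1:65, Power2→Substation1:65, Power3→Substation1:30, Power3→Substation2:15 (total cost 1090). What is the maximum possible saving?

30

Current plan cost = 65·7 + 65·4 + 30·8 + 15·9 = 1090.
Optimal plan:
  Power1 to Substation1: 50 × 7 = 350
  Power1 to Substation2: 15 × 6 = 90
  Power2 to Substation1: 65 × 4 = 260
  Power3 to Substation1: 45 × 8 = 360
Optimal cost = 1060.
Saving = 1090 − 1060 = 30.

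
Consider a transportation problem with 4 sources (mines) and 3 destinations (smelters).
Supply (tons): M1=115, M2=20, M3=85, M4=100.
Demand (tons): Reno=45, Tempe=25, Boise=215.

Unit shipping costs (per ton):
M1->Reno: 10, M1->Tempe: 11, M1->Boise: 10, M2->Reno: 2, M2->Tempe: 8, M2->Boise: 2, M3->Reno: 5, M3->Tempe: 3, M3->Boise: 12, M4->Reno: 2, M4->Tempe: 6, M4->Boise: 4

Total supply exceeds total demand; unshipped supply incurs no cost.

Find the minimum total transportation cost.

An optimal shipping plan:
  M1->Boise: 95 tons
  M2->Boise: 20 tons
  M3->Reno: 45 tons
  M3->Tempe: 25 tons
  M4->Boise: 100 tons
Total cost = 1690.

1690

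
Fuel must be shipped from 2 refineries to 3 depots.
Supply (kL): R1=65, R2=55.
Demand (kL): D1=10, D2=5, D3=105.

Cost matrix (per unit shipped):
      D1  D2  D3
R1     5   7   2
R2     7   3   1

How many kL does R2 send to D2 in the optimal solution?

Optimal shipments:
  R1->D1: 10 × 5 = 50
  R1->D3: 55 × 2 = 110
  R2->D2: 5 × 3 = 15
  R2->D3: 50 × 1 = 50
Total cost = 225.
So R2→D2 carries 5 kL.

5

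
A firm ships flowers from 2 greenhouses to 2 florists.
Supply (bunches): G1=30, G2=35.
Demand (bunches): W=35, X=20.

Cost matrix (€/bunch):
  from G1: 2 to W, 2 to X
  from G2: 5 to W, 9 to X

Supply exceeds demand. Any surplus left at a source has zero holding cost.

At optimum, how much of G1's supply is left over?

0

Minimum-cost shipments:
  G1→W: 10 bunches
  G1→X: 20 bunches
  G2→W: 25 bunches
Total cost = €185.
G1 ships 30 of its 30, leaving 0.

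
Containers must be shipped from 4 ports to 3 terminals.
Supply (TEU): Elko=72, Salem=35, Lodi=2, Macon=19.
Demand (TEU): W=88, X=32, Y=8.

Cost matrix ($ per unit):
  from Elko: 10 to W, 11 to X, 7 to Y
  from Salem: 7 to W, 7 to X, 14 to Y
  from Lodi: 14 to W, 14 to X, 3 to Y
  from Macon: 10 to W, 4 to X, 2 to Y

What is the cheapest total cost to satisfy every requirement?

One minimum-cost allocation:
  Elko->W: 66 TEU
  Elko->Y: 6 TEU
  Salem->W: 22 TEU
  Salem->X: 13 TEU
  Lodi->Y: 2 TEU
  Macon->X: 19 TEU
Total cost = $1029.

1029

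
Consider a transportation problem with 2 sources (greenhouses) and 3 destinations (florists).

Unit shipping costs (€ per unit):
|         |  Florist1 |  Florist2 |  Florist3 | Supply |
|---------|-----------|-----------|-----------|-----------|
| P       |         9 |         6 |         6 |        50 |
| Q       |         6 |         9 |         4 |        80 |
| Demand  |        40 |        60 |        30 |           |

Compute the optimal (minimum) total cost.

750

One minimum-cost allocation:
  P->Florist2: 50 bunches
  Q->Florist1: 40 bunches
  Q->Florist2: 10 bunches
  Q->Florist3: 30 bunches
Total cost = €750.
(Supply check: P ships 50; Q ships 80.)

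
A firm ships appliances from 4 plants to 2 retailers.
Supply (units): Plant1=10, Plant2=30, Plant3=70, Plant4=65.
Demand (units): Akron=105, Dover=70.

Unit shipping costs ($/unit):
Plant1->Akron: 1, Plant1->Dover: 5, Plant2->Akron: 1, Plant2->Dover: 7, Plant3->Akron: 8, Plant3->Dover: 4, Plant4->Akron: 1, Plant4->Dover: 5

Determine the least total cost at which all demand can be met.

385

One minimum-cost allocation:
  Plant1–Akron: 10 × $1 = $10
  Plant2–Akron: 30 × $1 = $30
  Plant3–Dover: 70 × $4 = $280
  Plant4–Akron: 65 × $1 = $65
Total = 10 + 30 + 280 + 65 = $385.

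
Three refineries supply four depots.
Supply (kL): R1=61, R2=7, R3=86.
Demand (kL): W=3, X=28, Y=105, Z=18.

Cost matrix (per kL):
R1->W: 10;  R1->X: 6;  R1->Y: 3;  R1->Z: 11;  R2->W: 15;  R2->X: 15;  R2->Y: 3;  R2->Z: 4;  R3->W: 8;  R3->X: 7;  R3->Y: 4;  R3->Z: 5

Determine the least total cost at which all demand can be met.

662

One minimum-cost allocation:
  R1->X: 28 × 6 = 168
  R1->Y: 33 × 3 = 99
  R2->Z: 7 × 4 = 28
  R3->W: 3 × 8 = 24
  R3->Y: 72 × 4 = 288
  R3->Z: 11 × 5 = 55
Total = 168 + 99 + 28 + 24 + 288 + 55 = 662.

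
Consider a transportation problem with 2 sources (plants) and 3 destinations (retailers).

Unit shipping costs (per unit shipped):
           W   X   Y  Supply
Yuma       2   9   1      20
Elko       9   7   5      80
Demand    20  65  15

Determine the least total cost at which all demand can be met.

570

Optimal allocation:
  Yuma→W: 20 × 2 = 40
  Elko→X: 65 × 7 = 455
  Elko→Y: 15 × 5 = 75
Total = 40 + 455 + 75 = 570.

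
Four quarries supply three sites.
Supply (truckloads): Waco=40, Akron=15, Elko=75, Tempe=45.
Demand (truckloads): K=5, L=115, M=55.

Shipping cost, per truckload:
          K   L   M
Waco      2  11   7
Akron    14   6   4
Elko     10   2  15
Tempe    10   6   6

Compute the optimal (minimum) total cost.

735

A cheapest plan:
  Waco→K: 5 × 2 = 10
  Waco→M: 35 × 7 = 245
  Akron→M: 15 × 4 = 60
  Elko→L: 75 × 2 = 150
  Tempe→L: 40 × 6 = 240
  Tempe→M: 5 × 6 = 30
Total = 10 + 245 + 60 + 150 + 240 + 30 = 735.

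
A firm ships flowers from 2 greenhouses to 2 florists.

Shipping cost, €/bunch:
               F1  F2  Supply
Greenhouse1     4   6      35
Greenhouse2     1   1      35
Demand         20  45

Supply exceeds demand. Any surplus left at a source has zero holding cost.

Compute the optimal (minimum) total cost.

175

An optimal shipping plan:
  Greenhouse1->F1: 20 × €4 = €80
  Greenhouse1->F2: 10 × €6 = €60
  Greenhouse2->F2: 35 × €1 = €35
Total = 80 + 60 + 35 = €175.
(Supply check: Greenhouse1 ships 30; Greenhouse2 ships 35.)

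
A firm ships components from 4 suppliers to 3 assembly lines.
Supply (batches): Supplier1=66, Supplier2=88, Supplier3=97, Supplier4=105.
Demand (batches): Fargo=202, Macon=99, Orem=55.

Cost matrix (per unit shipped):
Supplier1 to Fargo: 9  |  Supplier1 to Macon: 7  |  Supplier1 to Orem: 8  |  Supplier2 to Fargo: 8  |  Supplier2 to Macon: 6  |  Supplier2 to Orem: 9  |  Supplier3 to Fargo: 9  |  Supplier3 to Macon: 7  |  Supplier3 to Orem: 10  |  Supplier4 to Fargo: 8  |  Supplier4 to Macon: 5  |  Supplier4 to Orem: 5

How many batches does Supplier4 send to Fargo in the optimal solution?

Optimal shipments:
  Supplier1→Fargo: 17 × 9 = 153
  Supplier1→Macon: 49 × 7 = 343
  Supplier2→Fargo: 88 × 8 = 704
  Supplier3→Fargo: 97 × 9 = 873
  Supplier4→Macon: 50 × 5 = 250
  Supplier4→Orem: 55 × 5 = 275
Total cost = 2598.
The route Supplier4→Fargo is not used.

0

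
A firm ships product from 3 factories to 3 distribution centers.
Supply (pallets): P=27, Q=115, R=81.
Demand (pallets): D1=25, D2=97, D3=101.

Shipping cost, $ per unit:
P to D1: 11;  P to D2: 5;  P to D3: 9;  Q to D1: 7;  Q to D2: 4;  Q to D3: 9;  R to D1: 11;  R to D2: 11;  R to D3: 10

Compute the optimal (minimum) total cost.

1560

An optimal shipping plan:
  P->D2: 7 × $5 = $35
  P->D3: 20 × $9 = $180
  Q->D1: 25 × $7 = $175
  Q->D2: 90 × $4 = $360
  R->D3: 81 × $10 = $810
Total = 35 + 180 + 175 + 360 + 810 = $1560.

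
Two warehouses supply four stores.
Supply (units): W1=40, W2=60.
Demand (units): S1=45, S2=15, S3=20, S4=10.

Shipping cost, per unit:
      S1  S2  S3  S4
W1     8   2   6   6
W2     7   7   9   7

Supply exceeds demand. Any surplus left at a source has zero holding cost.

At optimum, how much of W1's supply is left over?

0

An optimal plan:
  W1->S2: 15 × 2 = 30
  W1->S3: 20 × 6 = 120
  W1->S4: 5 × 6 = 30
  W2->S1: 45 × 7 = 315
  W2->S4: 5 × 7 = 35
Total cost = 530.
W1 ships 40 of its 40, leaving 0.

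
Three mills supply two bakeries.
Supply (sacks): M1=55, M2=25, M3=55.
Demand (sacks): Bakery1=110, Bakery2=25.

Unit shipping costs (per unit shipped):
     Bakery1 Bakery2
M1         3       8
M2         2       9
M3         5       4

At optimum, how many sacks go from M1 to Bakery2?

Solving gives:
  M1–Bakery1: 55 × 3 = 165
  M2–Bakery1: 25 × 2 = 50
  M3–Bakery1: 30 × 5 = 150
  M3–Bakery2: 25 × 4 = 100
Total cost = 465.
The route M1→Bakery2 is not used.

0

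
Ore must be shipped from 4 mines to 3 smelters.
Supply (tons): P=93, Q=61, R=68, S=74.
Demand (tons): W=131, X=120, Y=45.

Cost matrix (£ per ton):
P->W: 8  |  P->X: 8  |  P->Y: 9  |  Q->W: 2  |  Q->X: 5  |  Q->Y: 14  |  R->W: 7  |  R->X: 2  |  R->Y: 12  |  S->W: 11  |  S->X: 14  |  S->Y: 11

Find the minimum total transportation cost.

1816

A cheapest plan:
  P→W: 41 tons
  P→X: 52 tons
  Q→W: 61 tons
  R→X: 68 tons
  S→W: 29 tons
  S→Y: 45 tons
Total cost = £1816.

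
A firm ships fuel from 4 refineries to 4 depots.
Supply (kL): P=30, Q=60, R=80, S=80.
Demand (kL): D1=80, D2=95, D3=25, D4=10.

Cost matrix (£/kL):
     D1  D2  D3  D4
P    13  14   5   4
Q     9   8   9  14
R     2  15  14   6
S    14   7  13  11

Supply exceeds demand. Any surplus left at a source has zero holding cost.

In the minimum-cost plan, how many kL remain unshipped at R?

0

An optimal plan:
  P to D3: 20 kL
  P to D4: 10 kL
  Q to D2: 15 kL
  Q to D3: 5 kL
  R to D1: 80 kL
  S to D2: 80 kL
Total cost = £1025.
R ships 80 of its 80, leaving 0.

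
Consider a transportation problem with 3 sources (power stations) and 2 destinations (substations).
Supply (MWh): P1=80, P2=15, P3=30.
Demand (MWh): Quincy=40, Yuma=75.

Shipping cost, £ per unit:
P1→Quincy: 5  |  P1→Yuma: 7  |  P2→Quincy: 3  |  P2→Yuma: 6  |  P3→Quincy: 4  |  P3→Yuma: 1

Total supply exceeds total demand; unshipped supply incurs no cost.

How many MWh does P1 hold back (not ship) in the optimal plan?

Minimum-cost shipments:
  P1→Quincy: 25 MWh
  P1→Yuma: 45 MWh
  P2→Quincy: 15 MWh
  P3→Yuma: 30 MWh
Total cost = £515.
P1 ships 70 of its 80, leaving 10.

10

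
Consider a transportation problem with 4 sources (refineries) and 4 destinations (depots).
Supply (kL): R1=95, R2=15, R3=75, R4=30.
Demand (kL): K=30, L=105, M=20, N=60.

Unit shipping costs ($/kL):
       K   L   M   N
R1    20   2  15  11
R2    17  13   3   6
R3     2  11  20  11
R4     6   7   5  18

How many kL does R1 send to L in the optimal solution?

The minimum-cost plan:
  R1→L: 95 kL
  R2→N: 15 kL
  R3→K: 30 kL
  R3→N: 45 kL
  R4→L: 10 kL
  R4→M: 20 kL
Total cost = $1005.
So R1→L carries 95 kL.

95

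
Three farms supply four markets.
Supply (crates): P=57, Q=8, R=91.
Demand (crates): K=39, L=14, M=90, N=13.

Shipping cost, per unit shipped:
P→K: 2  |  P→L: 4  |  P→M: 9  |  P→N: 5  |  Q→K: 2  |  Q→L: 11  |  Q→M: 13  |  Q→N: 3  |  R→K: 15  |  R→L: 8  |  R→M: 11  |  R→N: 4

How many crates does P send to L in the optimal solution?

Optimal shipments:
  P->K: 31 × 2 = 62
  P->L: 14 × 4 = 56
  P->M: 12 × 9 = 108
  Q->K: 8 × 2 = 16
  R->M: 78 × 11 = 858
  R->N: 13 × 4 = 52
Total cost = 1152.
So P→L carries 14 crates.

14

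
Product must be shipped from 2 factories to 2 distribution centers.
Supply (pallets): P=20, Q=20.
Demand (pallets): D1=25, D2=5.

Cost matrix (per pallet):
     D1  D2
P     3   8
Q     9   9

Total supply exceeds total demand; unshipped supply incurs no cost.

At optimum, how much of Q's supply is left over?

10

An optimal plan:
  P->D1: 20 × 3 = 60
  Q->D1: 5 × 9 = 45
  Q->D2: 5 × 9 = 45
Total cost = 150.
Q ships 10 of its 20, leaving 10.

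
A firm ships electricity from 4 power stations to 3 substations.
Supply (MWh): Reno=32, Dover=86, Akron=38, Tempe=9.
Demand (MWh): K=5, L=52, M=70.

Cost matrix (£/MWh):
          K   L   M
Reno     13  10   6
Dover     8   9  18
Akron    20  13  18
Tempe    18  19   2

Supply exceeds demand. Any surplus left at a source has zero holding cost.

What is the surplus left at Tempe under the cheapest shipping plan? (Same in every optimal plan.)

0

Minimum-cost shipments:
  Reno–M: 32 × £6 = £192
  Dover–K: 5 × £8 = £40
  Dover–L: 52 × £9 = £468
  Akron–M: 29 × £18 = £522
  Tempe–M: 9 × £2 = £18
Total cost = £1240.
Tempe ships 9 of its 9, leaving 0.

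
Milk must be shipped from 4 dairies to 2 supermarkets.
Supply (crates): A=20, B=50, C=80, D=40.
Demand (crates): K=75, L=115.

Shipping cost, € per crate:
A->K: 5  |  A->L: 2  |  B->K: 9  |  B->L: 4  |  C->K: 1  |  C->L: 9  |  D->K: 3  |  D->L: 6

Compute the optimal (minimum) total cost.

One minimum-cost allocation:
  A–L: 20 × €2 = €40
  B–L: 50 × €4 = €200
  C–K: 75 × €1 = €75
  C–L: 5 × €9 = €45
  D–L: 40 × €6 = €240
Total = 40 + 200 + 75 + 45 + 240 = €600.

600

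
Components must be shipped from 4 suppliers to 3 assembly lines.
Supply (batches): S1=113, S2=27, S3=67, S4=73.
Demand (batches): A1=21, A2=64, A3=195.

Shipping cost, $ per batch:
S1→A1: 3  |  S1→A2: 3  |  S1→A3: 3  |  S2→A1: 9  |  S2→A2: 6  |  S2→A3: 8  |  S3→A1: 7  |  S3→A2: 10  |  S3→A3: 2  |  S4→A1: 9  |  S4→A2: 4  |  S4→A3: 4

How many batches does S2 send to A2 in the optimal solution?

27

Optimal shipments:
  S1–A1: 21 × $3 = $63
  S1–A2: 37 × $3 = $111
  S1–A3: 55 × $3 = $165
  S2–A2: 27 × $6 = $162
  S3–A3: 67 × $2 = $134
  S4–A3: 73 × $4 = $292
Total cost = $927.
So S2→A2 carries 27 batches.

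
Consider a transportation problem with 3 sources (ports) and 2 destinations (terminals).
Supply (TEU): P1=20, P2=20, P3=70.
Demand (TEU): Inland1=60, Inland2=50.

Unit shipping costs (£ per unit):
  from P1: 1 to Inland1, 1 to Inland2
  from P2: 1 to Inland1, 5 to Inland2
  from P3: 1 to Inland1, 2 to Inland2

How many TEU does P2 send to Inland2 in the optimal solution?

0

Solving gives:
  P1→Inland2: 20 × £1 = £20
  P2→Inland1: 20 × £1 = £20
  P3→Inland1: 40 × £1 = £40
  P3→Inland2: 30 × £2 = £60
Total cost = £140.
The route P2→Inland2 is not used.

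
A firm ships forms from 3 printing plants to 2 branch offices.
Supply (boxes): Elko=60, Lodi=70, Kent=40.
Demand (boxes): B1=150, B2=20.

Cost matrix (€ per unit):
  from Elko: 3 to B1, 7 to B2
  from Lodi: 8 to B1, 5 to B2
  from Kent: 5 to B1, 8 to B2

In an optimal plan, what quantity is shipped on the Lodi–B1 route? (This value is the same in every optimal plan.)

Optimal shipments:
  Elko->B1: 60 boxes
  Lodi->B1: 50 boxes
  Lodi->B2: 20 boxes
  Kent->B1: 40 boxes
Total cost = €880.
So Lodi→B1 carries 50 boxes.

50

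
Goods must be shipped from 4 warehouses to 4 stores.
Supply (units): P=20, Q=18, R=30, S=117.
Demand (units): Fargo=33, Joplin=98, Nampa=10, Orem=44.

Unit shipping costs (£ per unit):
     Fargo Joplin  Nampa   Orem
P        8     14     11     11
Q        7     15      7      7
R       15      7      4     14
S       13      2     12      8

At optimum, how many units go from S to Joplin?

78

The minimum-cost plan:
  P→Fargo: 20 × £8 = £160
  Q→Fargo: 13 × £7 = £91
  Q→Orem: 5 × £7 = £35
  R→Joplin: 20 × £7 = £140
  R→Nampa: 10 × £4 = £40
  S→Joplin: 78 × £2 = £156
  S→Orem: 39 × £8 = £312
Total cost = £934.
So S→Joplin carries 78 units.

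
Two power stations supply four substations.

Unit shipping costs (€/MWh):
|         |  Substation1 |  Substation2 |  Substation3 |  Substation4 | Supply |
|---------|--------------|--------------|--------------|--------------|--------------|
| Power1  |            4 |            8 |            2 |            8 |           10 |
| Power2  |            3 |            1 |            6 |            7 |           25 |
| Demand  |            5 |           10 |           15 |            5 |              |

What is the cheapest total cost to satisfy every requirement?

110

Optimal allocation:
  Power1 to Substation3: 10 × €2 = €20
  Power2 to Substation1: 5 × €3 = €15
  Power2 to Substation2: 10 × €1 = €10
  Power2 to Substation3: 5 × €6 = €30
  Power2 to Substation4: 5 × €7 = €35
Total = 20 + 15 + 10 + 30 + 35 = €110.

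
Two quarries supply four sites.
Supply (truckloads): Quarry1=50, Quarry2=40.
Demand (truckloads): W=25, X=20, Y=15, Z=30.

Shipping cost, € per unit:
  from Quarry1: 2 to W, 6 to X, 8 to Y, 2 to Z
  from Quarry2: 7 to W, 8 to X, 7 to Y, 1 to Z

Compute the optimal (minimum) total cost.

One minimum-cost allocation:
  Quarry1->W: 25 × €2 = €50
  Quarry1->X: 20 × €6 = €120
  Quarry1->Y: 5 × €8 = €40
  Quarry2->Y: 10 × €7 = €70
  Quarry2->Z: 30 × €1 = €30
Total = 50 + 120 + 40 + 70 + 30 = €310.

310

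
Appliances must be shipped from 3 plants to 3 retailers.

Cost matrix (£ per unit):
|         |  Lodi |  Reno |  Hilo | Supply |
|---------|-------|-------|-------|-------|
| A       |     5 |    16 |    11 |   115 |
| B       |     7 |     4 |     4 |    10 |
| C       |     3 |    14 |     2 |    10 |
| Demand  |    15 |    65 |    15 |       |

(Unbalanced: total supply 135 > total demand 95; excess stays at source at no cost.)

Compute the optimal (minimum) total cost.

1070

Optimal allocation:
  A->Lodi: 15 units
  A->Reno: 55 units
  A->Hilo: 5 units
  B->Reno: 10 units
  C->Hilo: 10 units
Total cost = £1070.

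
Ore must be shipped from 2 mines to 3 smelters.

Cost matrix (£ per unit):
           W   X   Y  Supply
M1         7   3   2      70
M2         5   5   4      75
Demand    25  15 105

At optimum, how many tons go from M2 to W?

The minimum-cost plan:
  M1 to X: 15 × £3 = £45
  M1 to Y: 55 × £2 = £110
  M2 to W: 25 × £5 = £125
  M2 to Y: 50 × £4 = £200
Total cost = £480.
So M2→W carries 25 tons.

25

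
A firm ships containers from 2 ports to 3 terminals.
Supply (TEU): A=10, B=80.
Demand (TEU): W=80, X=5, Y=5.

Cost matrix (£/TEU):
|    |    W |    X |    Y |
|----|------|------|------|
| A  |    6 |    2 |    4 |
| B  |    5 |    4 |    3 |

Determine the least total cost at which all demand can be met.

One minimum-cost allocation:
  A→X: 5 TEU
  A→Y: 5 TEU
  B→W: 80 TEU
Total cost = £430.
(Supply check: A ships 10; B ships 80.)

430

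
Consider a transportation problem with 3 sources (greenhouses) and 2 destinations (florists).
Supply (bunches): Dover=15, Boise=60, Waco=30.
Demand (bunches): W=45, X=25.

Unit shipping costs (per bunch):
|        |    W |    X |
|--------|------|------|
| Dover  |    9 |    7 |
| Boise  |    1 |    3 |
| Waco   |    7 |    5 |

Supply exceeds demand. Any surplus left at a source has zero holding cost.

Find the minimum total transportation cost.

A cheapest plan:
  Boise–W: 45 × 1 = 45
  Boise–X: 15 × 3 = 45
  Waco–X: 10 × 5 = 50
Total = 45 + 45 + 50 = 140.

140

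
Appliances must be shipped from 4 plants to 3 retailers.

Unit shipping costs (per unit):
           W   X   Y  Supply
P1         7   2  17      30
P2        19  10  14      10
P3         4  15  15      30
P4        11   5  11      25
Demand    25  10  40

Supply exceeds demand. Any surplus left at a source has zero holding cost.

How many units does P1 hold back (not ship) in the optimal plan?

20

An optimal plan:
  P1–X: 10 × 2 = 20
  P2–Y: 10 × 14 = 140
  P3–W: 25 × 4 = 100
  P3–Y: 5 × 15 = 75
  P4–Y: 25 × 11 = 275
Total cost = 610.
P1 ships 10 of its 30, leaving 20.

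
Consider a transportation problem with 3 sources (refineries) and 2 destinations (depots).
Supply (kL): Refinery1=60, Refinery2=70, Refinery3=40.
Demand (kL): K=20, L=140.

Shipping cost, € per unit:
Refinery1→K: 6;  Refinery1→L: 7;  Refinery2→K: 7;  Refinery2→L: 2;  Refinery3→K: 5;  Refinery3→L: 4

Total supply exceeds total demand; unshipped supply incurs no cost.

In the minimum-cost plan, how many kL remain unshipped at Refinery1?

An optimal plan:
  Refinery1→K: 20 × €6 = €120
  Refinery1→L: 30 × €7 = €210
  Refinery2→L: 70 × €2 = €140
  Refinery3→L: 40 × €4 = €160
Total cost = €630.
Refinery1 ships 50 of its 60, leaving 10.

10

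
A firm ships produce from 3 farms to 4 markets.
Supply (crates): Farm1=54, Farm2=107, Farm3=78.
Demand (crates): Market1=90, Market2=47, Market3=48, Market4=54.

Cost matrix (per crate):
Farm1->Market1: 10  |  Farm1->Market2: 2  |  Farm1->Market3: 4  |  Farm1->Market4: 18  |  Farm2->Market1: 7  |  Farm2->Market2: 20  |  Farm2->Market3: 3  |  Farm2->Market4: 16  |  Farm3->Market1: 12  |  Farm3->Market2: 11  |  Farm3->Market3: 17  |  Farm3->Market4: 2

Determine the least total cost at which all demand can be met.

An optimal shipping plan:
  Farm1→Market2: 47 × 2 = 94
  Farm1→Market3: 7 × 4 = 28
  Farm2→Market1: 66 × 7 = 462
  Farm2→Market3: 41 × 3 = 123
  Farm3→Market1: 24 × 12 = 288
  Farm3→Market4: 54 × 2 = 108
Total = 94 + 28 + 462 + 123 + 288 + 108 = 1103.
(Supply check: Farm1 ships 54; Farm2 ships 107; Farm3 ships 78.)

1103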